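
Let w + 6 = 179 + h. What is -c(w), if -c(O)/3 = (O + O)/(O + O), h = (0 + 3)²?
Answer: 3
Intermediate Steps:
h = 9 (h = 3² = 9)
w = 182 (w = -6 + (179 + 9) = -6 + 188 = 182)
c(O) = -3 (c(O) = -3*(O + O)/(O + O) = -3*2*O/(2*O) = -3*2*O*1/(2*O) = -3*1 = -3)
-c(w) = -1*(-3) = 3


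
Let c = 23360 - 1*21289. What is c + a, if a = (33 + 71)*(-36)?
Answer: -1673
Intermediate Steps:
a = -3744 (a = 104*(-36) = -3744)
c = 2071 (c = 23360 - 21289 = 2071)
c + a = 2071 - 3744 = -1673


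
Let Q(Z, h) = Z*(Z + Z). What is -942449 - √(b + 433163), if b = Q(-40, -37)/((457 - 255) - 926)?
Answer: -942449 - √14190708243/181 ≈ -9.4311e+5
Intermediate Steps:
Q(Z, h) = 2*Z² (Q(Z, h) = Z*(2*Z) = 2*Z²)
b = -800/181 (b = (2*(-40)²)/((457 - 255) - 926) = (2*1600)/(202 - 926) = 3200/(-724) = 3200*(-1/724) = -800/181 ≈ -4.4199)
-942449 - √(b + 433163) = -942449 - √(-800/181 + 433163) = -942449 - √(78401703/181) = -942449 - √14190708243/181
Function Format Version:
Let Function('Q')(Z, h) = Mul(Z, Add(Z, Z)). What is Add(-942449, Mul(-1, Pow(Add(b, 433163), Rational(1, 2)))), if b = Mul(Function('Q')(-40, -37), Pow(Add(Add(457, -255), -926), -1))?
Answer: Add(-942449, Mul(Rational(-1, 181), Pow(14190708243, Rational(1, 2)))) ≈ -9.4311e+5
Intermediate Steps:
Function('Q')(Z, h) = Mul(2, Pow(Z, 2)) (Function('Q')(Z, h) = Mul(Z, Mul(2, Z)) = Mul(2, Pow(Z, 2)))
b = Rational(-800, 181) (b = Mul(Mul(2, Pow(-40, 2)), Pow(Add(Add(457, -255), -926), -1)) = Mul(Mul(2, 1600), Pow(Add(202, -926), -1)) = Mul(3200, Pow(-724, -1)) = Mul(3200, Rational(-1, 724)) = Rational(-800, 181) ≈ -4.4199)
Add(-942449, Mul(-1, Pow(Add(b, 433163), Rational(1, 2)))) = Add(-942449, Mul(-1, Pow(Add(Rational(-800, 181), 433163), Rational(1, 2)))) = Add(-942449, Mul(-1, Pow(Rational(78401703, 181), Rational(1, 2)))) = Add(-942449, Mul(-1, Mul(Rational(1, 181), Pow(14190708243, Rational(1, 2))))) = Add(-942449, Mul(Rational(-1, 181), Pow(14190708243, Rational(1, 2))))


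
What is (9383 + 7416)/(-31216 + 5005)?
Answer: -16799/26211 ≈ -0.64091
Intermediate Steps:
(9383 + 7416)/(-31216 + 5005) = 16799/(-26211) = 16799*(-1/26211) = -16799/26211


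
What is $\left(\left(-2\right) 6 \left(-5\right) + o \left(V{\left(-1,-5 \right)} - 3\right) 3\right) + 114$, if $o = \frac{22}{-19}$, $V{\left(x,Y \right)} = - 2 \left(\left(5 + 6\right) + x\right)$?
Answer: $\frac{4824}{19} \approx 253.89$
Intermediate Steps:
$V{\left(x,Y \right)} = -22 - 2 x$ ($V{\left(x,Y \right)} = - 2 \left(11 + x\right) = -22 - 2 x$)
$o = - \frac{22}{19}$ ($o = 22 \left(- \frac{1}{19}\right) = - \frac{22}{19} \approx -1.1579$)
$\left(\left(-2\right) 6 \left(-5\right) + o \left(V{\left(-1,-5 \right)} - 3\right) 3\right) + 114 = \left(\left(-2\right) 6 \left(-5\right) - \frac{22 \left(\left(-22 - -2\right) - 3\right) 3}{19}\right) + 114 = \left(\left(-12\right) \left(-5\right) - \frac{22 \left(\left(-22 + 2\right) - 3\right) 3}{19}\right) + 114 = \left(60 - \frac{22 \left(-20 - 3\right) 3}{19}\right) + 114 = \left(60 - \frac{22 \left(\left(-23\right) 3\right)}{19}\right) + 114 = \left(60 - - \frac{1518}{19}\right) + 114 = \left(60 + \frac{1518}{19}\right) + 114 = \frac{2658}{19} + 114 = \frac{4824}{19}$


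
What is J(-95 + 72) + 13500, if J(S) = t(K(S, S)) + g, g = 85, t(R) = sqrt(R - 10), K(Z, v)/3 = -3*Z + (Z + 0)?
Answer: 13585 + 8*sqrt(2) ≈ 13596.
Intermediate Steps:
K(Z, v) = -6*Z (K(Z, v) = 3*(-3*Z + (Z + 0)) = 3*(-3*Z + Z) = 3*(-2*Z) = -6*Z)
t(R) = sqrt(-10 + R)
J(S) = 85 + sqrt(-10 - 6*S) (J(S) = sqrt(-10 - 6*S) + 85 = 85 + sqrt(-10 - 6*S))
J(-95 + 72) + 13500 = (85 + sqrt(-10 - 6*(-95 + 72))) + 13500 = (85 + sqrt(-10 - 6*(-23))) + 13500 = (85 + sqrt(-10 + 138)) + 13500 = (85 + sqrt(128)) + 13500 = (85 + 8*sqrt(2)) + 13500 = 13585 + 8*sqrt(2)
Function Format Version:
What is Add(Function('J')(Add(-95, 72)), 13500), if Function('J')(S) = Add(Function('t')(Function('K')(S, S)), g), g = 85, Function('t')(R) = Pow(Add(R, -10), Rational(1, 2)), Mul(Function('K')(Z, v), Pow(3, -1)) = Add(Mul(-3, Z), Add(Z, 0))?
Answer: Add(13585, Mul(8, Pow(2, Rational(1, 2)))) ≈ 13596.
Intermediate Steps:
Function('K')(Z, v) = Mul(-6, Z) (Function('K')(Z, v) = Mul(3, Add(Mul(-3, Z), Add(Z, 0))) = Mul(3, Add(Mul(-3, Z), Z)) = Mul(3, Mul(-2, Z)) = Mul(-6, Z))
Function('t')(R) = Pow(Add(-10, R), Rational(1, 2))
Function('J')(S) = Add(85, Pow(Add(-10, Mul(-6, S)), Rational(1, 2))) (Function('J')(S) = Add(Pow(Add(-10, Mul(-6, S)), Rational(1, 2)), 85) = Add(85, Pow(Add(-10, Mul(-6, S)), Rational(1, 2))))
Add(Function('J')(Add(-95, 72)), 13500) = Add(Add(85, Pow(Add(-10, Mul(-6, Add(-95, 72))), Rational(1, 2))), 13500) = Add(Add(85, Pow(Add(-10, Mul(-6, -23)), Rational(1, 2))), 13500) = Add(Add(85, Pow(Add(-10, 138), Rational(1, 2))), 13500) = Add(Add(85, Pow(128, Rational(1, 2))), 13500) = Add(Add(85, Mul(8, Pow(2, Rational(1, 2)))), 13500) = Add(13585, Mul(8, Pow(2, Rational(1, 2))))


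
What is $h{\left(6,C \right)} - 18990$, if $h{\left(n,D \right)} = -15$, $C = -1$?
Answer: $-19005$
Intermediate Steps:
$h{\left(6,C \right)} - 18990 = -15 - 18990 = -19005$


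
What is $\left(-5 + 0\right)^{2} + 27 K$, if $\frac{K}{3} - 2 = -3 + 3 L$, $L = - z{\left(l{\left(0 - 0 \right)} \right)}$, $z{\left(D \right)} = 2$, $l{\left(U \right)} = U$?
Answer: $-542$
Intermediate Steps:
$L = -2$ ($L = \left(-1\right) 2 = -2$)
$K = -21$ ($K = 6 + 3 \left(-3 + 3 \left(-2\right)\right) = 6 + 3 \left(-3 - 6\right) = 6 + 3 \left(-9\right) = 6 - 27 = -21$)
$\left(-5 + 0\right)^{2} + 27 K = \left(-5 + 0\right)^{2} + 27 \left(-21\right) = \left(-5\right)^{2} - 567 = 25 - 567 = -542$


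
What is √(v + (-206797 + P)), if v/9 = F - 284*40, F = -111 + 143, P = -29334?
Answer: I*√338083 ≈ 581.45*I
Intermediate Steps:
F = 32
v = -101952 (v = 9*(32 - 284*40) = 9*(32 - 11360) = 9*(-11328) = -101952)
√(v + (-206797 + P)) = √(-101952 + (-206797 - 29334)) = √(-101952 - 236131) = √(-338083) = I*√338083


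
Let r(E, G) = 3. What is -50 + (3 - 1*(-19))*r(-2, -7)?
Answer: 16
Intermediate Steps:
-50 + (3 - 1*(-19))*r(-2, -7) = -50 + (3 - 1*(-19))*3 = -50 + (3 + 19)*3 = -50 + 22*3 = -50 + 66 = 16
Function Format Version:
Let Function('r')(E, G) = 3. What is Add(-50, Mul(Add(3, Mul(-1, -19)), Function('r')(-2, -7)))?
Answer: 16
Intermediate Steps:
Add(-50, Mul(Add(3, Mul(-1, -19)), Function('r')(-2, -7))) = Add(-50, Mul(Add(3, Mul(-1, -19)), 3)) = Add(-50, Mul(Add(3, 19), 3)) = Add(-50, Mul(22, 3)) = Add(-50, 66) = 16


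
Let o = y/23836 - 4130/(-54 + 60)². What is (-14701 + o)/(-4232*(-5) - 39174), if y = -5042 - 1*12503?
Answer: 3178485899/3864435336 ≈ 0.82250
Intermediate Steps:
y = -17545 (y = -5042 - 12503 = -17545)
o = -24768575/214524 (o = -17545/23836 - 4130/(-54 + 60)² = -17545*1/23836 - 4130/(6²) = -17545/23836 - 4130/36 = -17545/23836 - 4130*1/36 = -17545/23836 - 2065/18 = -24768575/214524 ≈ -115.46)
(-14701 + o)/(-4232*(-5) - 39174) = (-14701 - 24768575/214524)/(-4232*(-5) - 39174) = -3178485899/(214524*(21160 - 39174)) = -3178485899/214524/(-18014) = -3178485899/214524*(-1/18014) = 3178485899/3864435336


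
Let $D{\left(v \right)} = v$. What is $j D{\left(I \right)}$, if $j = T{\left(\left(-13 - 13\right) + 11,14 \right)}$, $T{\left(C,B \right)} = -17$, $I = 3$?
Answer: $-51$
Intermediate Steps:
$j = -17$
$j D{\left(I \right)} = \left(-17\right) 3 = -51$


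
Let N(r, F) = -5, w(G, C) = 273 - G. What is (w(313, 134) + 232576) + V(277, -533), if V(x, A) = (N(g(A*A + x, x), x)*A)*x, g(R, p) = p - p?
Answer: 970741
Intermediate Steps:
g(R, p) = 0
V(x, A) = -5*A*x (V(x, A) = (-5*A)*x = -5*A*x)
(w(313, 134) + 232576) + V(277, -533) = ((273 - 1*313) + 232576) - 5*(-533)*277 = ((273 - 313) + 232576) + 738205 = (-40 + 232576) + 738205 = 232536 + 738205 = 970741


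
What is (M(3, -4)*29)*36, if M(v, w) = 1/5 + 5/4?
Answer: 7569/5 ≈ 1513.8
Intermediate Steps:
M(v, w) = 29/20 (M(v, w) = 1*(⅕) + 5*(¼) = ⅕ + 5/4 = 29/20)
(M(3, -4)*29)*36 = ((29/20)*29)*36 = (841/20)*36 = 7569/5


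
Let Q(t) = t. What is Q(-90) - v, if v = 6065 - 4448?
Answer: -1707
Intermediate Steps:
v = 1617
Q(-90) - v = -90 - 1*1617 = -90 - 1617 = -1707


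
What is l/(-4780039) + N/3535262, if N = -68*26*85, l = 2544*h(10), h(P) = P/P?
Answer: -363668983724/8449345117609 ≈ -0.043041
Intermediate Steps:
h(P) = 1
l = 2544 (l = 2544*1 = 2544)
N = -150280 (N = -1768*85 = -150280)
l/(-4780039) + N/3535262 = 2544/(-4780039) - 150280/3535262 = 2544*(-1/4780039) - 150280*1/3535262 = -2544/4780039 - 75140/1767631 = -363668983724/8449345117609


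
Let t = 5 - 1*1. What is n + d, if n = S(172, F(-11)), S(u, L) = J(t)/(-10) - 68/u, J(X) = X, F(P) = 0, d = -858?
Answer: -184641/215 ≈ -858.79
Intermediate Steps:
t = 4 (t = 5 - 1 = 4)
S(u, L) = -⅖ - 68/u (S(u, L) = 4/(-10) - 68/u = 4*(-⅒) - 68/u = -⅖ - 68/u)
n = -171/215 (n = -⅖ - 68/172 = -⅖ - 68*1/172 = -⅖ - 17/43 = -171/215 ≈ -0.79535)
n + d = -171/215 - 858 = -184641/215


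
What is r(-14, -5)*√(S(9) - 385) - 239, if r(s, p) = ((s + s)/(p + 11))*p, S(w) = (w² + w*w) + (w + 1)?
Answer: -239 + 70*I*√213/3 ≈ -239.0 + 340.54*I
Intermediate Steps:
S(w) = 1 + w + 2*w² (S(w) = (w² + w²) + (1 + w) = 2*w² + (1 + w) = 1 + w + 2*w²)
r(s, p) = 2*p*s/(11 + p) (r(s, p) = ((2*s)/(11 + p))*p = (2*s/(11 + p))*p = 2*p*s/(11 + p))
r(-14, -5)*√(S(9) - 385) - 239 = (2*(-5)*(-14)/(11 - 5))*√((1 + 9 + 2*9²) - 385) - 239 = (2*(-5)*(-14)/6)*√((1 + 9 + 2*81) - 385) - 239 = (2*(-5)*(-14)*(⅙))*√((1 + 9 + 162) - 385) - 239 = 70*√(172 - 385)/3 - 239 = 70*√(-213)/3 - 239 = 70*(I*√213)/3 - 239 = 70*I*√213/3 - 239 = -239 + 70*I*√213/3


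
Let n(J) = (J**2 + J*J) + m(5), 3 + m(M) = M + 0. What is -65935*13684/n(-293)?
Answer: -45112727/8585 ≈ -5254.8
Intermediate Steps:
m(M) = -3 + M (m(M) = -3 + (M + 0) = -3 + M)
n(J) = 2 + 2*J**2 (n(J) = (J**2 + J*J) + (-3 + 5) = (J**2 + J**2) + 2 = 2*J**2 + 2 = 2 + 2*J**2)
-65935*13684/n(-293) = -65935*13684/(2 + 2*(-293)**2) = -65935*13684/(2 + 2*85849) = -65935*13684/(2 + 171698) = -65935/(171700*(1/13684)) = -65935/42925/3421 = -65935*3421/42925 = -45112727/8585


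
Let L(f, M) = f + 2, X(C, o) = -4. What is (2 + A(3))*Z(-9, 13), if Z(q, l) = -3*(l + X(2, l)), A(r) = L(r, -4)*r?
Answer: -459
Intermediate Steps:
L(f, M) = 2 + f
A(r) = r*(2 + r) (A(r) = (2 + r)*r = r*(2 + r))
Z(q, l) = 12 - 3*l (Z(q, l) = -3*(l - 4) = -3*(-4 + l) = 12 - 3*l)
(2 + A(3))*Z(-9, 13) = (2 + 3*(2 + 3))*(12 - 3*13) = (2 + 3*5)*(12 - 39) = (2 + 15)*(-27) = 17*(-27) = -459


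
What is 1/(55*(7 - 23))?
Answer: -1/880 ≈ -0.0011364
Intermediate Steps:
1/(55*(7 - 23)) = 1/(55*(-16)) = 1/(-880) = -1/880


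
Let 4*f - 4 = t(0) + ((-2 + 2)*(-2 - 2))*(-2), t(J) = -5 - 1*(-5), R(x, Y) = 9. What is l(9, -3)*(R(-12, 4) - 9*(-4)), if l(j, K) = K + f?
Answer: -90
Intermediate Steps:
t(J) = 0 (t(J) = -5 + 5 = 0)
f = 1 (f = 1 + (0 + ((-2 + 2)*(-2 - 2))*(-2))/4 = 1 + (0 + (0*(-4))*(-2))/4 = 1 + (0 + 0*(-2))/4 = 1 + (0 + 0)/4 = 1 + (1/4)*0 = 1 + 0 = 1)
l(j, K) = 1 + K (l(j, K) = K + 1 = 1 + K)
l(9, -3)*(R(-12, 4) - 9*(-4)) = (1 - 3)*(9 - 9*(-4)) = -2*(9 + 36) = -2*45 = -90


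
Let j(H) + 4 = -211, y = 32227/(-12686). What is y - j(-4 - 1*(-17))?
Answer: 2695263/12686 ≈ 212.46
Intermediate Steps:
y = -32227/12686 (y = 32227*(-1/12686) = -32227/12686 ≈ -2.5404)
j(H) = -215 (j(H) = -4 - 211 = -215)
y - j(-4 - 1*(-17)) = -32227/12686 - 1*(-215) = -32227/12686 + 215 = 2695263/12686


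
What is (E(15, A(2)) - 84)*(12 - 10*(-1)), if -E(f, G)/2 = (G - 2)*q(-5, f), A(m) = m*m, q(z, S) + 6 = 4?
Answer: -1672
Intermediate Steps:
q(z, S) = -2 (q(z, S) = -6 + 4 = -2)
A(m) = m²
E(f, G) = -8 + 4*G (E(f, G) = -2*(G - 2)*(-2) = -2*(-2 + G)*(-2) = -2*(4 - 2*G) = -8 + 4*G)
(E(15, A(2)) - 84)*(12 - 10*(-1)) = ((-8 + 4*2²) - 84)*(12 - 10*(-1)) = ((-8 + 4*4) - 84)*(12 + 10) = ((-8 + 16) - 84)*22 = (8 - 84)*22 = -76*22 = -1672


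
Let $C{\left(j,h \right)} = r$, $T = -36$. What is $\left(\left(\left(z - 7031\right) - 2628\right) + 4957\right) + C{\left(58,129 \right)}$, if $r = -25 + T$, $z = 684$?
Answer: $-4079$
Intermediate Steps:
$r = -61$ ($r = -25 - 36 = -61$)
$C{\left(j,h \right)} = -61$
$\left(\left(\left(z - 7031\right) - 2628\right) + 4957\right) + C{\left(58,129 \right)} = \left(\left(\left(684 - 7031\right) - 2628\right) + 4957\right) - 61 = \left(\left(-6347 - 2628\right) + 4957\right) - 61 = \left(-8975 + 4957\right) - 61 = -4018 - 61 = -4079$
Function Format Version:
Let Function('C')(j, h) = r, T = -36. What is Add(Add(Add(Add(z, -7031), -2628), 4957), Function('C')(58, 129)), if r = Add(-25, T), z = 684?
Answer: -4079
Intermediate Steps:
r = -61 (r = Add(-25, -36) = -61)
Function('C')(j, h) = -61
Add(Add(Add(Add(z, -7031), -2628), 4957), Function('C')(58, 129)) = Add(Add(Add(Add(684, -7031), -2628), 4957), -61) = Add(Add(Add(-6347, -2628), 4957), -61) = Add(Add(-8975, 4957), -61) = Add(-4018, -61) = -4079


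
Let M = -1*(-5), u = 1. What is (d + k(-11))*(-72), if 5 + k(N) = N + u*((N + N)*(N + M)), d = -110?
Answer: -432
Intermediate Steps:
M = 5
k(N) = -5 + N + 2*N*(5 + N) (k(N) = -5 + (N + 1*((N + N)*(N + 5))) = -5 + (N + 1*((2*N)*(5 + N))) = -5 + (N + 1*(2*N*(5 + N))) = -5 + (N + 2*N*(5 + N)) = -5 + N + 2*N*(5 + N))
(d + k(-11))*(-72) = (-110 + (-5 + 2*(-11)² + 11*(-11)))*(-72) = (-110 + (-5 + 2*121 - 121))*(-72) = (-110 + (-5 + 242 - 121))*(-72) = (-110 + 116)*(-72) = 6*(-72) = -432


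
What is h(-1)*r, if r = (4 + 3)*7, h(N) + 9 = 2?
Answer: -343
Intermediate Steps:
h(N) = -7 (h(N) = -9 + 2 = -7)
r = 49 (r = 7*7 = 49)
h(-1)*r = -7*49 = -343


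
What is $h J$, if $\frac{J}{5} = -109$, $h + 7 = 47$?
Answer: $-21800$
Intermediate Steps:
$h = 40$ ($h = -7 + 47 = 40$)
$J = -545$ ($J = 5 \left(-109\right) = -545$)
$h J = 40 \left(-545\right) = -21800$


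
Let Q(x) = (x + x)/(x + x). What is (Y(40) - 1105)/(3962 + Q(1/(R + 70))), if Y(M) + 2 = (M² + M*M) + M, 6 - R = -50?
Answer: 711/1321 ≈ 0.53823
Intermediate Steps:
R = 56 (R = 6 - 1*(-50) = 6 + 50 = 56)
Y(M) = -2 + M + 2*M² (Y(M) = -2 + ((M² + M*M) + M) = -2 + ((M² + M²) + M) = -2 + (2*M² + M) = -2 + (M + 2*M²) = -2 + M + 2*M²)
Q(x) = 1 (Q(x) = (2*x)/((2*x)) = (2*x)*(1/(2*x)) = 1)
(Y(40) - 1105)/(3962 + Q(1/(R + 70))) = ((-2 + 40 + 2*40²) - 1105)/(3962 + 1) = ((-2 + 40 + 2*1600) - 1105)/3963 = ((-2 + 40 + 3200) - 1105)*(1/3963) = (3238 - 1105)*(1/3963) = 2133*(1/3963) = 711/1321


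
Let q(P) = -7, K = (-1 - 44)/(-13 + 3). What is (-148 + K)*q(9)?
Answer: 2009/2 ≈ 1004.5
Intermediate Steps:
K = 9/2 (K = -45/(-10) = -45*(-⅒) = 9/2 ≈ 4.5000)
(-148 + K)*q(9) = (-148 + 9/2)*(-7) = -287/2*(-7) = 2009/2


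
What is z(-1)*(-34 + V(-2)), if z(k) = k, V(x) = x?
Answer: 36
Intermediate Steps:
z(-1)*(-34 + V(-2)) = -(-34 - 2) = -1*(-36) = 36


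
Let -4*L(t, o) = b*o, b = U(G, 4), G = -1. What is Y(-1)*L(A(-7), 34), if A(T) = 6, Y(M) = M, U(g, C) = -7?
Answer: -119/2 ≈ -59.500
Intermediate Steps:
b = -7
L(t, o) = 7*o/4 (L(t, o) = -(-7)*o/4 = 7*o/4)
Y(-1)*L(A(-7), 34) = -7*34/4 = -1*119/2 = -119/2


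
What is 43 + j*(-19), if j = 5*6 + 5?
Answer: -622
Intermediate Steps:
j = 35 (j = 30 + 5 = 35)
43 + j*(-19) = 43 + 35*(-19) = 43 - 665 = -622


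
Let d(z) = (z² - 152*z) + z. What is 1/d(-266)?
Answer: 1/110922 ≈ 9.0153e-6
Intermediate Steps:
d(z) = z² - 151*z
1/d(-266) = 1/(-266*(-151 - 266)) = 1/(-266*(-417)) = 1/110922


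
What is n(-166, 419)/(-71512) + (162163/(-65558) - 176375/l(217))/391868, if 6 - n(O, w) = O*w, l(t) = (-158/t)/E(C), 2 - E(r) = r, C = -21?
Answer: 120143810089143901/9070924019884132 ≈ 13.245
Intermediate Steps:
E(r) = 2 - r
l(t) = -158/(23*t) (l(t) = (-158/t)/(2 - 1*(-21)) = (-158/t)/(2 + 21) = -158/t/23 = -158/t*(1/23) = -158/(23*t))
n(O, w) = 6 - O*w
n(-166, 419)/(-71512) + (162163/(-65558) - 176375/l(217))/391868 = (6 - 1*(-166)*419)/(-71512) + (162163/(-65558) - 176375/((-158/23/217)))/391868 = (6 + 69554)*(-1/71512) + (162163*(-1/65558) - 176375/((-158/23*1/217)))*(1/391868) = 69560*(-1/71512) + (-162163/65558 - 176375/(-158/4991))*(1/391868) = -8695/8939 + (-162163/65558 - 176375*(-4991/158))*(1/391868) = -8695/8939 + (-162163/65558 + 880287625/158)*(1/391868) = -8695/8939 + (14427467624499/2589541)*(1/391868) = -8695/8939 + 14427467624499/1014758252588 = 120143810089143901/9070924019884132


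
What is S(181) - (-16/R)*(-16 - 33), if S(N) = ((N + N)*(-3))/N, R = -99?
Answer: 190/99 ≈ 1.9192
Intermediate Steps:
S(N) = -6 (S(N) = ((2*N)*(-3))/N = (-6*N)/N = -6)
S(181) - (-16/R)*(-16 - 33) = -6 - (-16/(-99))*(-16 - 33) = -6 - (-16*(-1/99))*(-49) = -6 - 16*(-49)/99 = -6 - 1*(-784/99) = -6 + 784/99 = 190/99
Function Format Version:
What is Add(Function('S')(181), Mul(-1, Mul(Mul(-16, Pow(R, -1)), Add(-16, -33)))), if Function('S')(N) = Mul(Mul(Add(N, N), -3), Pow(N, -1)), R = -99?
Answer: Rational(190, 99) ≈ 1.9192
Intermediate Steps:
Function('S')(N) = -6 (Function('S')(N) = Mul(Mul(Mul(2, N), -3), Pow(N, -1)) = Mul(Mul(-6, N), Pow(N, -1)) = -6)
Add(Function('S')(181), Mul(-1, Mul(Mul(-16, Pow(R, -1)), Add(-16, -33)))) = Add(-6, Mul(-1, Mul(Mul(-16, Pow(-99, -1)), Add(-16, -33)))) = Add(-6, Mul(-1, Mul(Mul(-16, Rational(-1, 99)), -49))) = Add(-6, Mul(-1, Mul(Rational(16, 99), -49))) = Add(-6, Mul(-1, Rational(-784, 99))) = Add(-6, Rational(784, 99)) = Rational(190, 99)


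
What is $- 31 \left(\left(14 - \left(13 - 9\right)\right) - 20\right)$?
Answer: $310$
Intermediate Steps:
$- 31 \left(\left(14 - \left(13 - 9\right)\right) - 20\right) = - 31 \left(\left(14 - 4\right) - 20\right) = - 31 \left(10 - 20\right) = \left(-31\right) \left(-10\right) = 310$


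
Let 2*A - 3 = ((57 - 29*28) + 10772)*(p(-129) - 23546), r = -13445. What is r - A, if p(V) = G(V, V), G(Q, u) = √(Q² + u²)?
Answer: 235833389/2 - 1292193*√2/2 ≈ 1.1700e+8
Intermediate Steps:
p(V) = √2*√(V²) (p(V) = √(V² + V²) = √(2*V²) = √2*√(V²))
A = -235860279/2 + 1292193*√2/2 (A = 3/2 + (((57 - 29*28) + 10772)*(√2*√((-129)²) - 23546))/2 = 3/2 + (((57 - 812) + 10772)*(√2*√16641 - 23546))/2 = 3/2 + ((-755 + 10772)*(√2*129 - 23546))/2 = 3/2 + (10017*(129*√2 - 23546))/2 = 3/2 + (10017*(-23546 + 129*√2))/2 = 3/2 + (-235860282 + 1292193*√2)/2 = 3/2 + (-117930141 + 1292193*√2/2) = -235860279/2 + 1292193*√2/2 ≈ -1.1702e+8)
r - A = -13445 - (-235860279/2 + 1292193*√2/2) = -13445 + (235860279/2 - 1292193*√2/2) = 235833389/2 - 1292193*√2/2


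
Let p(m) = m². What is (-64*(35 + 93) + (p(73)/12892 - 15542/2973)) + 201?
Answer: -306462901103/38327916 ≈ -7995.8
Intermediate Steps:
(-64*(35 + 93) + (p(73)/12892 - 15542/2973)) + 201 = (-64*(35 + 93) + (73²/12892 - 15542/2973)) + 201 = (-64*128 + (5329*(1/12892) - 15542*1/2973)) + 201 = (-8192 + (5329/12892 - 15542/2973)) + 201 = (-8192 - 184524347/38327916) + 201 = -314166812219/38327916 + 201 = -306462901103/38327916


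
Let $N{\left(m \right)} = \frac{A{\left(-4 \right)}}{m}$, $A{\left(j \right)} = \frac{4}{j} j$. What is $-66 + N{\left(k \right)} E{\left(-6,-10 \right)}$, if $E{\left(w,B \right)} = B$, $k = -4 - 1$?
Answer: $-58$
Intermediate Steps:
$k = -5$
$A{\left(j \right)} = 4$
$N{\left(m \right)} = \frac{4}{m}$
$-66 + N{\left(k \right)} E{\left(-6,-10 \right)} = -66 + \frac{4}{-5} \left(-10\right) = -66 + 4 \left(- \frac{1}{5}\right) \left(-10\right) = -66 - -8 = -66 + 8 = -58$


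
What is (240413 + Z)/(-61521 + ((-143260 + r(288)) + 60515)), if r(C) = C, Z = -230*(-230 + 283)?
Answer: -228223/143978 ≈ -1.5851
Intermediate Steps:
Z = -12190 (Z = -230*53 = -12190)
(240413 + Z)/(-61521 + ((-143260 + r(288)) + 60515)) = (240413 - 12190)/(-61521 + ((-143260 + 288) + 60515)) = 228223/(-61521 + (-142972 + 60515)) = 228223/(-61521 - 82457) = 228223/(-143978) = 228223*(-1/143978) = -228223/143978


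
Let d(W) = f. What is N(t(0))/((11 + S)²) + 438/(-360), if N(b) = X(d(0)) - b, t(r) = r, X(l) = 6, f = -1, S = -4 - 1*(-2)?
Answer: -617/540 ≈ -1.1426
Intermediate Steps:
S = -2 (S = -4 + 2 = -2)
d(W) = -1
N(b) = 6 - b
N(t(0))/((11 + S)²) + 438/(-360) = (6 - 1*0)/((11 - 2)²) + 438/(-360) = (6 + 0)/(9²) + 438*(-1/360) = 6/81 - 73/60 = 6*(1/81) - 73/60 = 2/27 - 73/60 = -617/540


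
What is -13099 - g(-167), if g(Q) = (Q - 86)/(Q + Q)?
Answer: -4375319/334 ≈ -13100.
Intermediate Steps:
g(Q) = (-86 + Q)/(2*Q) (g(Q) = (-86 + Q)/((2*Q)) = (-86 + Q)*(1/(2*Q)) = (-86 + Q)/(2*Q))
-13099 - g(-167) = -13099 - (-86 - 167)/(2*(-167)) = -13099 - (-1)*(-253)/(2*167) = -13099 - 1*253/334 = -13099 - 253/334 = -4375319/334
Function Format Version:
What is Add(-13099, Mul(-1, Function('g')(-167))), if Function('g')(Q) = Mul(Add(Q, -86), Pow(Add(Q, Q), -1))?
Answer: Rational(-4375319, 334) ≈ -13100.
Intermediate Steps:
Function('g')(Q) = Mul(Rational(1, 2), Pow(Q, -1), Add(-86, Q)) (Function('g')(Q) = Mul(Add(-86, Q), Pow(Mul(2, Q), -1)) = Mul(Add(-86, Q), Mul(Rational(1, 2), Pow(Q, -1))) = Mul(Rational(1, 2), Pow(Q, -1), Add(-86, Q)))
Add(-13099, Mul(-1, Function('g')(-167))) = Add(-13099, Mul(-1, Mul(Rational(1, 2), Pow(-167, -1), Add(-86, -167)))) = Add(-13099, Mul(-1, Mul(Rational(1, 2), Rational(-1, 167), -253))) = Add(-13099, Mul(-1, Rational(253, 334))) = Add(-13099, Rational(-253, 334)) = Rational(-4375319, 334)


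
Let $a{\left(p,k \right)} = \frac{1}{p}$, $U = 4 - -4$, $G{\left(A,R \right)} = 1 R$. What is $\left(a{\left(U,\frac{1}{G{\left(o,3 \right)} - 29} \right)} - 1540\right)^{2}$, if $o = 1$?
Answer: $\frac{151757761}{64} \approx 2.3712 \cdot 10^{6}$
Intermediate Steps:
$G{\left(A,R \right)} = R$
$U = 8$ ($U = 4 + 4 = 8$)
$\left(a{\left(U,\frac{1}{G{\left(o,3 \right)} - 29} \right)} - 1540\right)^{2} = \left(\frac{1}{8} - 1540\right)^{2} = \left(- \frac{12319}{8}\right)^{2} = \frac{151757761}{64}$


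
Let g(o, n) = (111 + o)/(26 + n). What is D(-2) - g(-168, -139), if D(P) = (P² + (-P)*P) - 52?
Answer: -5933/113 ≈ -52.504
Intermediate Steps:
g(o, n) = (111 + o)/(26 + n)
D(P) = -52 (D(P) = (P² - P²) - 52 = 0 - 52 = -52)
D(-2) - g(-168, -139) = -52 - (111 - 168)/(26 - 139) = -52 - (-57)/(-113) = -52 - (-1)*(-57)/113 = -52 - 1*57/113 = -52 - 57/113 = -5933/113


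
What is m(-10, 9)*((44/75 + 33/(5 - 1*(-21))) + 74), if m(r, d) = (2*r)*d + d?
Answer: -8431383/650 ≈ -12971.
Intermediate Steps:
m(r, d) = d + 2*d*r (m(r, d) = 2*d*r + d = d + 2*d*r)
m(-10, 9)*((44/75 + 33/(5 - 1*(-21))) + 74) = (9*(1 + 2*(-10)))*((44/75 + 33/(5 - 1*(-21))) + 74) = (9*(1 - 20))*((44*(1/75) + 33/(5 + 21)) + 74) = (9*(-19))*((44/75 + 33/26) + 74) = -171*((44/75 + 33*(1/26)) + 74) = -171*((44/75 + 33/26) + 74) = -171*(3619/1950 + 74) = -171*147919/1950 = -8431383/650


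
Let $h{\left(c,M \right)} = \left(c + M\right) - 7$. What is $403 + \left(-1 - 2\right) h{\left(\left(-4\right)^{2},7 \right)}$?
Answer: $355$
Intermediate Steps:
$h{\left(c,M \right)} = -7 + M + c$ ($h{\left(c,M \right)} = \left(M + c\right) - 7 = -7 + M + c$)
$403 + \left(-1 - 2\right) h{\left(\left(-4\right)^{2},7 \right)} = 403 + \left(-1 - 2\right) \left(-7 + 7 + \left(-4\right)^{2}\right) = 403 + \left(-1 - 2\right) \left(-7 + 7 + 16\right) = 403 - 48 = 355$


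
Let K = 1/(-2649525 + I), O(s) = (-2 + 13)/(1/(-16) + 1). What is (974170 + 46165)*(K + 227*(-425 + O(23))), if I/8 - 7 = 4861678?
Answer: -2081545227778875280/21746373 ≈ -9.5719e+10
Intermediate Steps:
I = 38893480 (I = 56 + 8*4861678 = 56 + 38893424 = 38893480)
O(s) = 176/15 (O(s) = 11/(-1/16 + 1) = 11/(15/16) = 11*(16/15) = 176/15)
K = 1/36243955 (K = 1/(-2649525 + 38893480) = 1/36243955 ≈ 2.7591e-8)
(974170 + 46165)*(K + 227*(-425 + O(23))) = (974170 + 46165)*(1/36243955 + 227*(-425 + 176/15)) = 1020335*(1/36243955 + 227*(-6199/15)) = 1020335*(1/36243955 - 1407173/15) = 1020335*(-2040060595568/21746373) = -2081545227778875280/21746373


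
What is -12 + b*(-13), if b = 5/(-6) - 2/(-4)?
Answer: -23/3 ≈ -7.6667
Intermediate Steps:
b = -⅓ (b = 5*(-⅙) - 2*(-¼) = -⅚ + ½ = -⅓ ≈ -0.33333)
-12 + b*(-13) = -12 - ⅓*(-13) = -12 + 13/3 = -23/3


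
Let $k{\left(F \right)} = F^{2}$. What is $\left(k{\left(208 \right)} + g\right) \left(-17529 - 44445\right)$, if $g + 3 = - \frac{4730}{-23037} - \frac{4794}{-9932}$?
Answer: $- \frac{51120415597785699}{19066957} \approx -2.6811 \cdot 10^{9}$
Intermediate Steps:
$g = - \frac{264496357}{114401742}$ ($g = -3 - \left(- \frac{4730}{23037} - \frac{2397}{4966}\right) = -3 - - \frac{78708869}{114401742} = -3 + \left(\frac{4730}{23037} + \frac{2397}{4966}\right) = -3 + \frac{78708869}{114401742} = - \frac{264496357}{114401742} \approx -2.312$)
$\left(k{\left(208 \right)} + g\right) \left(-17529 - 44445\right) = \left(208^{2} - \frac{264496357}{114401742}\right) \left(-17529 - 44445\right) = \left(43264 - \frac{264496357}{114401742}\right) \left(-61974\right) = \frac{4949212469531}{114401742} \left(-61974\right) = - \frac{51120415597785699}{19066957}$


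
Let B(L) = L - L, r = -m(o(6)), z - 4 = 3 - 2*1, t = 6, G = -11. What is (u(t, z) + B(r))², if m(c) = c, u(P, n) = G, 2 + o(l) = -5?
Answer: 121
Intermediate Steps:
o(l) = -7 (o(l) = -2 - 5 = -7)
z = 5 (z = 4 + (3 - 2*1) = 4 + (3 - 2) = 4 + 1 = 5)
u(P, n) = -11
r = 7 (r = -1*(-7) = 7)
B(L) = 0
(u(t, z) + B(r))² = (-11 + 0)² = (-11)² = 121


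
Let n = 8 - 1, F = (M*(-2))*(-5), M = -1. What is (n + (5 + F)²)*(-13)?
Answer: -416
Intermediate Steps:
F = -10 (F = -1*(-2)*(-5) = 2*(-5) = -10)
n = 7
(n + (5 + F)²)*(-13) = (7 + (5 - 10)²)*(-13) = (7 + (-5)²)*(-13) = (7 + 25)*(-13) = 32*(-13) = -416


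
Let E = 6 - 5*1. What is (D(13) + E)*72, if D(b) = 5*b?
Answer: 4752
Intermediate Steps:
E = 1 (E = 6 - 5 = 1)
(D(13) + E)*72 = (5*13 + 1)*72 = (65 + 1)*72 = 66*72 = 4752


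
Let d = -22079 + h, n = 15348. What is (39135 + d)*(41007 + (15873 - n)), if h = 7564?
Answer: 1022517840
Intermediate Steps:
d = -14515 (d = -22079 + 7564 = -14515)
(39135 + d)*(41007 + (15873 - n)) = (39135 - 14515)*(41007 + (15873 - 1*15348)) = 24620*(41007 + (15873 - 15348)) = 24620*(41007 + 525) = 24620*41532 = 1022517840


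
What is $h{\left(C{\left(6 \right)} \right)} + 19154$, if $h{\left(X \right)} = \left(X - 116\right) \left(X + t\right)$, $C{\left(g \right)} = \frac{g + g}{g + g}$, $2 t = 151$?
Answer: $\frac{20713}{2} \approx 10357.0$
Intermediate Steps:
$t = \frac{151}{2}$ ($t = \frac{1}{2} \cdot 151 = \frac{151}{2} \approx 75.5$)
$C{\left(g \right)} = 1$ ($C{\left(g \right)} = \frac{2 g}{2 g} = 2 g \frac{1}{2 g} = 1$)
$h{\left(X \right)} = \left(-116 + X\right) \left(\frac{151}{2} + X\right)$ ($h{\left(X \right)} = \left(X - 116\right) \left(X + \frac{151}{2}\right) = \left(-116 + X\right) \left(\frac{151}{2} + X\right)$)
$h{\left(C{\left(6 \right)} \right)} + 19154 = \left(-8758 + 1^{2} - \frac{81}{2}\right) + 19154 = \left(-8758 + 1 - \frac{81}{2}\right) + 19154 = - \frac{17595}{2} + 19154 = \frac{20713}{2}$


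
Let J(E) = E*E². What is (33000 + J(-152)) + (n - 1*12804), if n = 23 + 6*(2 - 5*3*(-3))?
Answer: -3491307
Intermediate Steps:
J(E) = E³
n = 305 (n = 23 + 6*(2 - 15*(-3)) = 23 + 6*(2 + 45) = 23 + 6*47 = 23 + 282 = 305)
(33000 + J(-152)) + (n - 1*12804) = (33000 + (-152)³) + (305 - 1*12804) = (33000 - 3511808) + (305 - 12804) = -3478808 - 12499 = -3491307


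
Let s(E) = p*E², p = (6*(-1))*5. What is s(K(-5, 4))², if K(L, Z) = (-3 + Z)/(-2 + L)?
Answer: 900/2401 ≈ 0.37484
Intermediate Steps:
p = -30 (p = -6*5 = -30)
K(L, Z) = (-3 + Z)/(-2 + L)
s(E) = -30*E²
s(K(-5, 4))² = (-30*(-3 + 4)²/(-2 - 5)²)² = (-30*(1/(-7))²)² = (-30*(-⅐*1)²)² = (-30*(-⅐)²)² = (-30*1/49)² = (-30/49)² = 900/2401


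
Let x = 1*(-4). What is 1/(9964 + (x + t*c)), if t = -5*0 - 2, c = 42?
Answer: 1/9876 ≈ 0.00010126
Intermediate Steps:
x = -4
t = -2 (t = 0 - 2 = -2)
1/(9964 + (x + t*c)) = 1/(9964 + (-4 - 2*42)) = 1/(9964 + (-4 - 84)) = 1/(9964 - 88) = 1/9876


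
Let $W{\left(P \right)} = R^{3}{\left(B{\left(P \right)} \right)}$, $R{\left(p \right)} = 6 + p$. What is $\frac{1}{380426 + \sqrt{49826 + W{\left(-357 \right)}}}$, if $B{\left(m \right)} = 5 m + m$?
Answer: $\frac{190213}{77234691553} - \frac{i \sqrt{9745441630}}{154469383106} \approx 2.4628 \cdot 10^{-6} - 6.3908 \cdot 10^{-7} i$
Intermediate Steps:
$B{\left(m \right)} = 6 m$
$W{\left(P \right)} = \left(6 + 6 P\right)^{3}$
$\frac{1}{380426 + \sqrt{49826 + W{\left(-357 \right)}}} = \frac{1}{380426 + \sqrt{49826 + 216 \left(1 - 357\right)^{3}}} = \frac{1}{380426 + \sqrt{49826 + 216 \left(-356\right)^{3}}} = \frac{1}{380426 + \sqrt{49826 + 216 \left(-45118016\right)}} = \frac{1}{380426 + \sqrt{49826 - 9745491456}} = \frac{1}{380426 + \sqrt{-9745441630}} = \frac{1}{380426 + i \sqrt{9745441630}}$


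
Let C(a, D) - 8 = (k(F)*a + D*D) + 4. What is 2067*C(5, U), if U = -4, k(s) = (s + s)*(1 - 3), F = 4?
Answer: -107484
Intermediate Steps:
k(s) = -4*s (k(s) = (2*s)*(-2) = -4*s)
C(a, D) = 12 + D² - 16*a (C(a, D) = 8 + (((-4*4)*a + D*D) + 4) = 8 + ((-16*a + D²) + 4) = 8 + ((D² - 16*a) + 4) = 8 + (4 + D² - 16*a) = 12 + D² - 16*a)
2067*C(5, U) = 2067*(12 + (-4)² - 16*5) = 2067*(12 + 16 - 80) = 2067*(-52) = -107484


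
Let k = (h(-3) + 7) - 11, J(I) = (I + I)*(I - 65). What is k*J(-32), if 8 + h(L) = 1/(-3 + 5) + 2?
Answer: -58976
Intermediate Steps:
h(L) = -11/2 (h(L) = -8 + (1/(-3 + 5) + 2) = -8 + (1/2 + 2) = -8 + 5/2 = -11/2)
J(I) = 2*I*(-65 + I) (J(I) = (2*I)*(-65 + I) = 2*I*(-65 + I))
k = -19/2 (k = (-11/2 + 7) - 11 = 3/2 - 11 = -19/2 ≈ -9.5000)
k*J(-32) = -19*(-32)*(-65 - 32) = -19*(-32)*(-97) = -19/2*6208 = -58976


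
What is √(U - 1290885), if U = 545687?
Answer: I*√745198 ≈ 863.25*I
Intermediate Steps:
√(U - 1290885) = √(545687 - 1290885) = √(-745198) = I*√745198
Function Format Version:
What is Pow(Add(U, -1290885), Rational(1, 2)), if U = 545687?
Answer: Mul(I, Pow(745198, Rational(1, 2))) ≈ Mul(863.25, I)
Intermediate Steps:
Pow(Add(U, -1290885), Rational(1, 2)) = Pow(Add(545687, -1290885), Rational(1, 2)) = Pow(-745198, Rational(1, 2)) = Mul(I, Pow(745198, Rational(1, 2)))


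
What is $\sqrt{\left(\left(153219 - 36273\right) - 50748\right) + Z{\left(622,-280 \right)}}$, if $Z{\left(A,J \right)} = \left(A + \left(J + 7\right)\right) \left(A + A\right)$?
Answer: $\sqrt{500354} \approx 707.36$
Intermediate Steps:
$Z{\left(A,J \right)} = 2 A \left(7 + A + J\right)$ ($Z{\left(A,J \right)} = \left(A + \left(7 + J\right)\right) 2 A = \left(7 + A + J\right) 2 A = 2 A \left(7 + A + J\right)$)
$\sqrt{\left(\left(153219 - 36273\right) - 50748\right) + Z{\left(622,-280 \right)}} = \sqrt{\left(\left(153219 - 36273\right) - 50748\right) + 2 \cdot 622 \left(7 + 622 - 280\right)} = \sqrt{\left(116946 - 50748\right) + 2 \cdot 622 \cdot 349} = \sqrt{66198 + 434156} = \sqrt{500354}$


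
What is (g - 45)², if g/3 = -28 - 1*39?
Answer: 60516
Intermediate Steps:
g = -201 (g = 3*(-28 - 1*39) = 3*(-28 - 39) = 3*(-67) = -201)
(g - 45)² = (-201 - 45)² = (-246)² = 60516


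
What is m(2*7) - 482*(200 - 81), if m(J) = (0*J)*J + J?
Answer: -57344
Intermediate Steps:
m(J) = J (m(J) = 0*J + J = 0 + J = J)
m(2*7) - 482*(200 - 81) = 2*7 - 482*(200 - 81) = 14 - 482*119 = 14 - 57358 = -57344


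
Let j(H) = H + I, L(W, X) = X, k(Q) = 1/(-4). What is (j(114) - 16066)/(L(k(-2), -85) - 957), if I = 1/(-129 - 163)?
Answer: 4657985/304264 ≈ 15.309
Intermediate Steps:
k(Q) = -¼
I = -1/292 (I = 1/(-292) = -1/292 ≈ -0.0034247)
j(H) = -1/292 + H (j(H) = H - 1/292 = -1/292 + H)
(j(114) - 16066)/(L(k(-2), -85) - 957) = ((-1/292 + 114) - 16066)/(-85 - 957) = (33287/292 - 16066)/(-1042) = -4657985/292*(-1/1042) = 4657985/304264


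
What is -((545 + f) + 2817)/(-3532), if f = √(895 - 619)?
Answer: 1681/1766 + √69/1766 ≈ 0.95657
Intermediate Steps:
f = 2*√69 (f = √276 = 2*√69 ≈ 16.613)
-((545 + f) + 2817)/(-3532) = -((545 + 2*√69) + 2817)/(-3532) = -(3362 + 2*√69)*(-1/3532) = (-3362 - 2*√69)*(-1/3532) = 1681/1766 + √69/1766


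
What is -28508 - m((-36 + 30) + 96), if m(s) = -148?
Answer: -28360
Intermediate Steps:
-28508 - m((-36 + 30) + 96) = -28508 - 1*(-148) = -28508 + 148 = -28360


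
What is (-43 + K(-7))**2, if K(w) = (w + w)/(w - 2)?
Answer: 139129/81 ≈ 1717.6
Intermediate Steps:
K(w) = 2*w/(-2 + w) (K(w) = (2*w)/(-2 + w) = 2*w/(-2 + w))
(-43 + K(-7))**2 = (-43 + 2*(-7)/(-2 - 7))**2 = (-43 + 2*(-7)/(-9))**2 = (-43 + 2*(-7)*(-1/9))**2 = (-43 + 14/9)**2 = (-373/9)**2 = 139129/81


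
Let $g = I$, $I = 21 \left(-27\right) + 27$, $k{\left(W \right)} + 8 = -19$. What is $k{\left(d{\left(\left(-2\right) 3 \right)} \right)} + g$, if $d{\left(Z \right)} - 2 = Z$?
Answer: $-567$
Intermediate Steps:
$d{\left(Z \right)} = 2 + Z$
$k{\left(W \right)} = -27$ ($k{\left(W \right)} = -8 - 19 = -27$)
$I = -540$ ($I = -567 + 27 = -540$)
$g = -540$
$k{\left(d{\left(\left(-2\right) 3 \right)} \right)} + g = -27 - 540 = -567$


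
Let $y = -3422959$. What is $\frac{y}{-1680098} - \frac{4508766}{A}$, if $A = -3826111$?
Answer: $\frac{20671789821517}{6428241438878} \approx 3.2158$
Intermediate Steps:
$\frac{y}{-1680098} - \frac{4508766}{A} = - \frac{3422959}{-1680098} - \frac{4508766}{-3826111} = \left(-3422959\right) \left(- \frac{1}{1680098}\right) - - \frac{4508766}{3826111} = \frac{3422959}{1680098} + \frac{4508766}{3826111} = \frac{20671789821517}{6428241438878}$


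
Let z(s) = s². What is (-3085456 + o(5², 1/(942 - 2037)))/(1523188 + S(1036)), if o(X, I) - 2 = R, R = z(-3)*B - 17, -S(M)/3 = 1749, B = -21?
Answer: -3085660/1517941 ≈ -2.0328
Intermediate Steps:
S(M) = -5247 (S(M) = -3*1749 = -5247)
R = -206 (R = (-3)²*(-21) - 17 = 9*(-21) - 17 = -189 - 17 = -206)
o(X, I) = -204 (o(X, I) = 2 - 206 = -204)
(-3085456 + o(5², 1/(942 - 2037)))/(1523188 + S(1036)) = (-3085456 - 204)/(1523188 - 5247) = -3085660/1517941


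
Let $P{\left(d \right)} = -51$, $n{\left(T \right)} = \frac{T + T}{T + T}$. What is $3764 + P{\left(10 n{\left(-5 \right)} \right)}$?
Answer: $3713$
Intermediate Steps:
$n{\left(T \right)} = 1$ ($n{\left(T \right)} = \frac{2 T}{2 T} = 2 T \frac{1}{2 T} = 1$)
$3764 + P{\left(10 n{\left(-5 \right)} \right)} = 3764 - 51 = 3713$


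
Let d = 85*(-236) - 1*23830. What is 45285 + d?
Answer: 1395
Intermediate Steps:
d = -43890 (d = -20060 - 23830 = -43890)
45285 + d = 45285 - 43890 = 1395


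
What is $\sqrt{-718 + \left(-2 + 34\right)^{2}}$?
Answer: $3 \sqrt{34} \approx 17.493$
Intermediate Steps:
$\sqrt{-718 + \left(-2 + 34\right)^{2}} = \sqrt{-718 + 32^{2}} = \sqrt{-718 + 1024} = \sqrt{306} = 3 \sqrt{34}$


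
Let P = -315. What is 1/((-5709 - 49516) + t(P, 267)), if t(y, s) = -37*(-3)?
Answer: -1/55114 ≈ -1.8144e-5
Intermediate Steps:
t(y, s) = 111
1/((-5709 - 49516) + t(P, 267)) = 1/((-5709 - 49516) + 111) = 1/(-55225 + 111) = 1/(-55114) = -1/55114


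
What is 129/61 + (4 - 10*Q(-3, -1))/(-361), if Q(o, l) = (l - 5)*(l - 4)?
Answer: 64625/22021 ≈ 2.9347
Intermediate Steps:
Q(o, l) = (-5 + l)*(-4 + l)
129/61 + (4 - 10*Q(-3, -1))/(-361) = 129/61 + (4 - 10*(20 + (-1)² - 9*(-1)))/(-361) = 129*(1/61) + (4 - 10*(20 + 1 + 9))*(-1/361) = 129/61 + (4 - 10*30)*(-1/361) = 129/61 + (4 - 300)*(-1/361) = 129/61 - 296*(-1/361) = 129/61 + 296/361 = 64625/22021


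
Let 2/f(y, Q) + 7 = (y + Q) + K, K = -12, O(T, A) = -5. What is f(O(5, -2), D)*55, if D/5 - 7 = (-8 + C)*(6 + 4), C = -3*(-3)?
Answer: 110/61 ≈ 1.8033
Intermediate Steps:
C = 9
D = 85 (D = 35 + 5*((-8 + 9)*(6 + 4)) = 35 + 5*(1*10) = 35 + 5*10 = 35 + 50 = 85)
f(y, Q) = 2/(-19 + Q + y) (f(y, Q) = 2/(-7 + ((y + Q) - 12)) = 2/(-7 + ((Q + y) - 12)) = 2/(-7 + (-12 + Q + y)) = 2/(-19 + Q + y))
f(O(5, -2), D)*55 = (2/(-19 + 85 - 5))*55 = (2/61)*55 = 110/61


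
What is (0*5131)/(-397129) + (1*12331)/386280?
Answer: 12331/386280 ≈ 0.031922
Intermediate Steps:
(0*5131)/(-397129) + (1*12331)/386280 = 0*(-1/397129) + 12331*(1/386280) = 0 + 12331/386280 = 12331/386280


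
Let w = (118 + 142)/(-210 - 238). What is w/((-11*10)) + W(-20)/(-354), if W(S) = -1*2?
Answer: 4765/436128 ≈ 0.010926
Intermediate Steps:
w = -65/112 (w = 260/(-448) = 260*(-1/448) = -65/112 ≈ -0.58036)
W(S) = -2
w/((-11*10)) + W(-20)/(-354) = -65/(112*((-11*10))) - 2/(-354) = -65/112/(-110) - 2*(-1/354) = -65/112*(-1/110) + 1/177 = 13/2464 + 1/177 = 4765/436128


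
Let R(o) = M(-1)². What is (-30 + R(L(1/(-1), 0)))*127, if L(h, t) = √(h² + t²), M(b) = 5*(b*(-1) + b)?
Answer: -3810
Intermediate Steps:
M(b) = 0 (M(b) = 5*(-b + b) = 5*0 = 0)
R(o) = 0 (R(o) = 0² = 0)
(-30 + R(L(1/(-1), 0)))*127 = (-30 + 0)*127 = -30*127 = -3810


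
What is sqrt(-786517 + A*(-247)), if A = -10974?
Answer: sqrt(1924061) ≈ 1387.1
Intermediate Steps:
sqrt(-786517 + A*(-247)) = sqrt(-786517 - 10974*(-247)) = sqrt(-786517 + 2710578) = sqrt(1924061)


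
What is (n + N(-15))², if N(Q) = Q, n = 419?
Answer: 163216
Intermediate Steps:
(n + N(-15))² = (419 - 15)² = 404² = 163216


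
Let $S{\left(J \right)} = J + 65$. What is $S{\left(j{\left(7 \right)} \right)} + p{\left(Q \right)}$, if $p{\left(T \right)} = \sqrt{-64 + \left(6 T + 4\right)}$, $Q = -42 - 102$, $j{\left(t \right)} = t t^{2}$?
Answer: $408 + 2 i \sqrt{231} \approx 408.0 + 30.397 i$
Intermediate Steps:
$j{\left(t \right)} = t^{3}$
$Q = -144$ ($Q = -42 - 102 = -144$)
$S{\left(J \right)} = 65 + J$
$p{\left(T \right)} = \sqrt{-60 + 6 T}$ ($p{\left(T \right)} = \sqrt{-64 + \left(4 + 6 T\right)} = \sqrt{-60 + 6 T}$)
$S{\left(j{\left(7 \right)} \right)} + p{\left(Q \right)} = \left(65 + 7^{3}\right) + \sqrt{-60 + 6 \left(-144\right)} = \left(65 + 343\right) + \sqrt{-60 - 864} = 408 + \sqrt{-924} = 408 + 2 i \sqrt{231}$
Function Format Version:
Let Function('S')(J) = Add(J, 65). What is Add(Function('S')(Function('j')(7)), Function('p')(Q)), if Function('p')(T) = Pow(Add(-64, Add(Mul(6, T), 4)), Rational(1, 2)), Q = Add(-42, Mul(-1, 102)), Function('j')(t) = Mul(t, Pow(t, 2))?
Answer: Add(408, Mul(2, I, Pow(231, Rational(1, 2)))) ≈ Add(408.00, Mul(30.397, I))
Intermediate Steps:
Function('j')(t) = Pow(t, 3)
Q = -144 (Q = Add(-42, -102) = -144)
Function('S')(J) = Add(65, J)
Function('p')(T) = Pow(Add(-60, Mul(6, T)), Rational(1, 2)) (Function('p')(T) = Pow(Add(-64, Add(4, Mul(6, T))), Rational(1, 2)) = Pow(Add(-60, Mul(6, T)), Rational(1, 2)))
Add(Function('S')(Function('j')(7)), Function('p')(Q)) = Add(Add(65, Pow(7, 3)), Pow(Add(-60, Mul(6, -144)), Rational(1, 2))) = Add(Add(65, 343), Pow(Add(-60, -864), Rational(1, 2))) = Add(408, Pow(-924, Rational(1, 2))) = Add(408, Mul(2, I, Pow(231, Rational(1, 2))))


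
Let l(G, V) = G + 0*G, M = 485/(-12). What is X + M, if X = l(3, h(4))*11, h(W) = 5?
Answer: -89/12 ≈ -7.4167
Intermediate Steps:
M = -485/12 (M = 485*(-1/12) = -485/12 ≈ -40.417)
l(G, V) = G (l(G, V) = G + 0 = G)
X = 33 (X = 3*11 = 33)
X + M = 33 - 485/12 = -89/12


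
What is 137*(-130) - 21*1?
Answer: -17831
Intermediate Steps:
137*(-130) - 21*1 = -17810 - 21 = -17831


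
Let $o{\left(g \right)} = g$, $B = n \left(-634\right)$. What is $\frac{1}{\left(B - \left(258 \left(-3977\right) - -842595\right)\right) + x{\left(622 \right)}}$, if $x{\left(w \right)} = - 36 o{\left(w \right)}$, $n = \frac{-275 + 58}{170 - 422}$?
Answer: $\frac{18}{2889595} \approx 6.2292 \cdot 10^{-6}$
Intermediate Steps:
$n = \frac{31}{36}$ ($n = - \frac{217}{-252} = \left(-217\right) \left(- \frac{1}{252}\right) = \frac{31}{36} \approx 0.86111$)
$B = - \frac{9827}{18}$ ($B = \frac{31}{36} \left(-634\right) = - \frac{9827}{18} \approx -545.94$)
$x{\left(w \right)} = - 36 w$
$\frac{1}{\left(B - \left(258 \left(-3977\right) - -842595\right)\right) + x{\left(622 \right)}} = \frac{1}{\left(- \frac{9827}{18} - \left(258 \left(-3977\right) - -842595\right)\right) - 22392} = \frac{1}{\left(- \frac{9827}{18} - \left(-1026066 + 842595\right)\right) - 22392} = \frac{1}{\left(- \frac{9827}{18} - -183471\right) - 22392} = \frac{1}{\left(- \frac{9827}{18} + 183471\right) - 22392} = \frac{1}{\frac{3292651}{18} - 22392} = \frac{1}{\frac{2889595}{18}} = \frac{18}{2889595}$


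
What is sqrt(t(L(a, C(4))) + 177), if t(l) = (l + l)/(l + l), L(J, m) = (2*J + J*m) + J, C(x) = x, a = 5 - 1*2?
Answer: sqrt(178) ≈ 13.342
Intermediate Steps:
a = 3 (a = 5 - 2 = 3)
L(J, m) = 3*J + J*m
t(l) = 1 (t(l) = (2*l)/((2*l)) = (2*l)*(1/(2*l)) = 1)
sqrt(t(L(a, C(4))) + 177) = sqrt(1 + 177) = sqrt(178)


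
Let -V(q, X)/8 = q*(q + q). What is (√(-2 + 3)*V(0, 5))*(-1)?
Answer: 0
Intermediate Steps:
V(q, X) = -16*q² (V(q, X) = -8*q*(q + q) = -8*q*2*q = -16*q²)
(√(-2 + 3)*V(0, 5))*(-1) = (√(-2 + 3)*(-16*0²))*(-1) = (√1*(-16*0))*(-1) = (1*0)*(-1) = 0*(-1) = 0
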